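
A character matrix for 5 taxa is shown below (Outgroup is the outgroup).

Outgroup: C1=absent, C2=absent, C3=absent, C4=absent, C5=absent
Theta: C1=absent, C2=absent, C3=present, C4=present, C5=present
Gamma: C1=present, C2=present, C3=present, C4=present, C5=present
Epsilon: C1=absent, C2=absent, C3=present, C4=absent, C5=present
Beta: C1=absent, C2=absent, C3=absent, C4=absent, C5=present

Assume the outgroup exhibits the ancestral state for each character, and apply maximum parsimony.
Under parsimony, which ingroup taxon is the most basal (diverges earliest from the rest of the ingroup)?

Beta

The outgroup has state 'absent' for every character, so 'present' is the derived state throughout.
C1 (derived state 'present') is unique to Gamma (autapomorphy; uninformative for grouping).
C2 (derived state 'present') is unique to Gamma (autapomorphy; uninformative for grouping).
C3: derived state 'present' in Epsilon, Gamma, and Theta only — synapomorphy for {Epsilon, Gamma, Theta}.
Only Gamma and Theta show the derived state 'present' for C4, supporting them as a clade.
All ingroup taxa share the derived state 'present' for C5; it defines the ingroup but does not resolve relationships within it.
Most parsimonious ingroup topology: (((Theta,Gamma),Epsilon),Beta).
Beta is sister to the clade containing all other ingroup taxa, so it is the earliest-diverging (most basal) ingroup lineage.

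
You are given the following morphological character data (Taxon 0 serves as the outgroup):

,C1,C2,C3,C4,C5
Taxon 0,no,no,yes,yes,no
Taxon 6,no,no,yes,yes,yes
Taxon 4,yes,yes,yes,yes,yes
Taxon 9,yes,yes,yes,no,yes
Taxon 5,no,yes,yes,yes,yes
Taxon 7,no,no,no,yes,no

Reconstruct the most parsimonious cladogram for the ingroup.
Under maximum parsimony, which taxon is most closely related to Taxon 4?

Taxon 9

Character polarity is set by the outgroup: the derived state is whichever differs from the outgroup's state, so for C3, C4 the derived state is 'no', and for the remaining characters it is 'yes'.
Only Taxon 4 and Taxon 9 show the derived state 'yes' for C1, supporting them as a clade.
C2 (derived state 'yes') is shared by Taxon 4, Taxon 5, and Taxon 9 — a synapomorphy uniting that clade.
C3 (derived state 'no') is unique to Taxon 7 (autapomorphy; uninformative for grouping).
C4 (derived state 'no') is unique to Taxon 9 (autapomorphy; uninformative for grouping).
Only Taxon 4, Taxon 5, Taxon 6, and Taxon 9 show the derived state 'yes' for C5, supporting them as a clade.
Most parsimonious ingroup topology: ((Taxon 6,((Taxon 4,Taxon 9),Taxon 5)),Taxon 7).
Taxon 4 and Taxon 9 form a cherry on this tree, so they are sister taxa.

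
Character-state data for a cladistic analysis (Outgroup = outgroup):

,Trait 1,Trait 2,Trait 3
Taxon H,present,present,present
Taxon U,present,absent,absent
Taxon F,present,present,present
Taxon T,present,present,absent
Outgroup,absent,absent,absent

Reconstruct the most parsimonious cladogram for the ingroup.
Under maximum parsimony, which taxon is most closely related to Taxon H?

The outgroup has state 'absent' for every character, so 'present' is the derived state throughout.
Trait 1 (derived state 'present') is shared by all ingroup taxa — unites the whole ingroup.
Only Taxon F, Taxon H, and Taxon T show the derived state 'present' for Trait 2, supporting them as a clade.
Trait 3 (derived state 'present') is shared by Taxon F and Taxon H — a synapomorphy uniting that clade.
Most parsimonious ingroup topology: ((Taxon T,(Taxon H,Taxon F)),Taxon U).
Taxon H and Taxon F form a cherry on this tree, so they are sister taxa.

Taxon F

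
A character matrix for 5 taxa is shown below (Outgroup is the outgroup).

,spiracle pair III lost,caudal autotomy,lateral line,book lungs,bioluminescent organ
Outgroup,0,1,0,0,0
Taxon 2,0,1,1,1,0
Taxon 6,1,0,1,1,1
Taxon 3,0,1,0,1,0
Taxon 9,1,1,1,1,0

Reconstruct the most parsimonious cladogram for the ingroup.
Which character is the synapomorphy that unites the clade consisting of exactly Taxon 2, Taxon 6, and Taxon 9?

lateral line

Character polarity is set by the outgroup: the derived state is whichever differs from the outgroup's state, so for caudal autotomy the derived state is '0', and for the remaining characters it is '1'.
Only Taxon 6 and Taxon 9 show the derived state '1' for spiracle pair III lost, supporting them as a clade.
caudal autotomy: derived state '0' in Taxon 6 only — an autapomorphy, so it tells us nothing about relationships among taxa.
lateral line (derived state '1') is shared by Taxon 2, Taxon 6, and Taxon 9 — a synapomorphy uniting that clade.
book lungs (derived state '1') is shared by all ingroup taxa — unites the whole ingroup.
bioluminescent organ: derived state '1' in Taxon 6 only — an autapomorphy, so it tells us nothing about relationships among taxa.
Most parsimonious ingroup topology: ((Taxon 2,(Taxon 6,Taxon 9)),Taxon 3).
The clade {Taxon 2, Taxon 6, Taxon 9} is supported by lateral line: its derived state '1' occurs in exactly those taxa and in no other taxon (including the outgroup).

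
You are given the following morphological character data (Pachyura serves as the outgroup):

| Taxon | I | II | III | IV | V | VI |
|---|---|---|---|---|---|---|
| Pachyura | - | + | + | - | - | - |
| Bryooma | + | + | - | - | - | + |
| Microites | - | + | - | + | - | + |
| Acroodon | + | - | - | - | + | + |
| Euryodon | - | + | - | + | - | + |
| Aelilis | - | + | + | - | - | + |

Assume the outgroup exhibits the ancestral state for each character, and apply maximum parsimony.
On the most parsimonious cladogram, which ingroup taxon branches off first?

Character polarity is set by the outgroup: the derived state is whichever differs from the outgroup's state, so for II, III the derived state is '-', and for the remaining characters it is '+'.
I: derived state '+' in Acroodon and Bryooma only — synapomorphy for {Acroodon, Bryooma}.
II (derived state '-') is unique to Acroodon (autapomorphy; uninformative for grouping).
III: derived state '-' in Acroodon, Bryooma, Euryodon, and Microites only — synapomorphy for {Acroodon, Bryooma, Euryodon, Microites}.
IV: derived state '+' in Euryodon and Microites only — synapomorphy for {Euryodon, Microites}.
V: derived state '+' in Acroodon only — an autapomorphy, so it tells us nothing about relationships among taxa.
All ingroup taxa share the derived state '+' for VI; it defines the ingroup but does not resolve relationships within it.
Most parsimonious ingroup topology: (((Bryooma,Acroodon),(Microites,Euryodon)),Aelilis).
Aelilis is sister to the clade containing all other ingroup taxa, so it is the earliest-diverging (most basal) ingroup lineage.

Aelilis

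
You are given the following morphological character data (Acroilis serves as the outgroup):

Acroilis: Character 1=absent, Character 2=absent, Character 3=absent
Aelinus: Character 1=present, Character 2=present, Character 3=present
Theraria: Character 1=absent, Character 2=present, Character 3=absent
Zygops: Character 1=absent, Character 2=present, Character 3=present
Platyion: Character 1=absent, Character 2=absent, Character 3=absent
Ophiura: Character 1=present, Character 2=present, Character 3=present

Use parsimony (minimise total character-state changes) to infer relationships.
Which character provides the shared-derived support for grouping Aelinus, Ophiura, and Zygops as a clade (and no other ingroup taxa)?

The outgroup has state 'absent' for every character, so 'present' is the derived state throughout.
Character 1 (derived state 'present') is shared by Aelinus and Ophiura — a synapomorphy uniting that clade.
Character 2 (derived state 'present') is shared by Aelinus, Ophiura, Theraria, and Zygops — a synapomorphy uniting that clade.
Only Aelinus, Ophiura, and Zygops show the derived state 'present' for Character 3, supporting them as a clade.
Most parsimonious ingroup topology: ((((Aelinus,Ophiura),Zygops),Theraria),Platyion).
The clade {Aelinus, Ophiura, Zygops} is supported by Character 3: its derived state 'present' occurs in exactly those taxa and in no other taxon (including the outgroup).

Character 3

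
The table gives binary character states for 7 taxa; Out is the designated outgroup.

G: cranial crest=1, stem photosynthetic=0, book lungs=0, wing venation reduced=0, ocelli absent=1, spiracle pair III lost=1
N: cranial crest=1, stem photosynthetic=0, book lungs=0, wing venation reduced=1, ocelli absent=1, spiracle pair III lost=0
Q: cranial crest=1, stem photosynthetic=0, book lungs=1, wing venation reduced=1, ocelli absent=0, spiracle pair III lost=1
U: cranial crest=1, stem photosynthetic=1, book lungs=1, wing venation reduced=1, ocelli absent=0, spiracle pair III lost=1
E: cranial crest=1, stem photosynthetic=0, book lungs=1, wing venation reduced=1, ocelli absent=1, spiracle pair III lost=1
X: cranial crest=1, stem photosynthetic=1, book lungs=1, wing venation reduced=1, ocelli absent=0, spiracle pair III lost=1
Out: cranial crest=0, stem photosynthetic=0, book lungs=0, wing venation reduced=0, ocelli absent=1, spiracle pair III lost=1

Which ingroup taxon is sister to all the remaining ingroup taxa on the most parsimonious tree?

Character polarity is set by the outgroup: the derived state is whichever differs from the outgroup's state, so for ocelli absent, spiracle pair III lost the derived state is '0', and for the remaining characters it is '1'.
cranial crest (derived state '1') is shared by all ingroup taxa — unites the whole ingroup.
stem photosynthetic: derived state '1' in U and X only — synapomorphy for {U, X}.
book lungs: derived state '1' in E, Q, U, and X only — synapomorphy for {E, Q, U, X}.
wing venation reduced (derived state '1') is shared by E, N, Q, U, and X — a synapomorphy uniting that clade.
ocelli absent: derived state '0' in Q, U, and X only — synapomorphy for {Q, U, X}.
spiracle pair III lost: derived state '0' in N only — an autapomorphy, so it tells us nothing about relationships among taxa.
Most parsimonious ingroup topology: (((((U,X),Q),E),N),G).
G is sister to the clade containing all other ingroup taxa, so it is the earliest-diverging (most basal) ingroup lineage.

G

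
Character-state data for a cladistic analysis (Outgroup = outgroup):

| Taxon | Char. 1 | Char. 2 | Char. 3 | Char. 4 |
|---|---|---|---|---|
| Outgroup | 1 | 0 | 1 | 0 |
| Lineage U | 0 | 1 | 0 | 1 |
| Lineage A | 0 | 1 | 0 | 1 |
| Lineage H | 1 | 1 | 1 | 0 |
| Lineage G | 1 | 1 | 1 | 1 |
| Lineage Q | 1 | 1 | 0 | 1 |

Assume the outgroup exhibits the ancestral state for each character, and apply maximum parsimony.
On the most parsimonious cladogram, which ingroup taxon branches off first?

Lineage H

Character polarity is set by the outgroup: the derived state is whichever differs from the outgroup's state, so for Char. 1, Char. 3 the derived state is '0', and for the remaining characters it is '1'.
Char. 1 (derived state '0') is shared by Lineage A and Lineage U — a synapomorphy uniting that clade.
Char. 2 (derived state '1') is shared by all ingroup taxa — unites the whole ingroup.
Char. 3 (derived state '0') is shared by Lineage A, Lineage Q, and Lineage U — a synapomorphy uniting that clade.
Only Lineage A, Lineage G, Lineage Q, and Lineage U show the derived state '1' for Char. 4, supporting them as a clade.
Most parsimonious ingroup topology: ((((Lineage U,Lineage A),Lineage Q),Lineage G),Lineage H).
Lineage H is sister to the clade containing all other ingroup taxa, so it is the earliest-diverging (most basal) ingroup lineage.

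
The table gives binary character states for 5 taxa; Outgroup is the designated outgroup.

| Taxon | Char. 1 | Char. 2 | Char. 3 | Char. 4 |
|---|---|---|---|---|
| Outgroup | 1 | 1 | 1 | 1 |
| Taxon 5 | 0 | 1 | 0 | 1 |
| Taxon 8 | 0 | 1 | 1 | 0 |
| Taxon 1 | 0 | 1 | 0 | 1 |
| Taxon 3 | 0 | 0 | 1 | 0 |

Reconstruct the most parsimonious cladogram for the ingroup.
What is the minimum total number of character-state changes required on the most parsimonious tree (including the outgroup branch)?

The outgroup has state '1' for every character, so '0' is the derived state throughout.
All ingroup taxa share the derived state '0' for Char. 1; it defines the ingroup but does not resolve relationships within it.
Char. 2 (derived state '0') is unique to Taxon 3 (autapomorphy; uninformative for grouping).
Only Taxon 1 and Taxon 5 show the derived state '0' for Char. 3, supporting them as a clade.
Char. 4: derived state '0' in Taxon 3 and Taxon 8 only — synapomorphy for {Taxon 3, Taxon 8}.
Most parsimonious ingroup topology: ((Taxon 5,Taxon 1),(Taxon 8,Taxon 3)).
Changes per character on this tree: Char. 1: 1; Char. 2: 1; Char. 3: 1; Char. 4: 1.
Total = 4.

4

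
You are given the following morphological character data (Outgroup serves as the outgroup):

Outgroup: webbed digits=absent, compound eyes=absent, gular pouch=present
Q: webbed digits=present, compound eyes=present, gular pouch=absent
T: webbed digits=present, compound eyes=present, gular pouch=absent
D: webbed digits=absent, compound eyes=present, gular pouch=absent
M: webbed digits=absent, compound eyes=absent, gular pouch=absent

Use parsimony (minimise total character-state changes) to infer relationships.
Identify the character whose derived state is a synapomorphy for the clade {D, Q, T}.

compound eyes

Character polarity is set by the outgroup: the derived state is whichever differs from the outgroup's state, so for gular pouch the derived state is 'absent', and for the remaining characters it is 'present'.
webbed digits (derived state 'present') is shared by Q and T — a synapomorphy uniting that clade.
compound eyes (derived state 'present') is shared by D, Q, and T — a synapomorphy uniting that clade.
All ingroup taxa share the derived state 'absent' for gular pouch; it defines the ingroup but does not resolve relationships within it.
Most parsimonious ingroup topology: (((Q,T),D),M).
The clade {D, Q, T} is supported by compound eyes: its derived state 'present' occurs in exactly those taxa and in no other taxon (including the outgroup).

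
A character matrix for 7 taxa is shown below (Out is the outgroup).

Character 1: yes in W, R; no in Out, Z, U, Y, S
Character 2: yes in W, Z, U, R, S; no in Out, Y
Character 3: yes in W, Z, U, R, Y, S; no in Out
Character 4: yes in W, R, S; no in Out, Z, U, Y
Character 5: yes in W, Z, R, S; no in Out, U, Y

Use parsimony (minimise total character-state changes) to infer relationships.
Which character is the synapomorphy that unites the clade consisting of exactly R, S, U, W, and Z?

The outgroup has state 'no' for every character, so 'yes' is the derived state throughout.
Character 1: derived state 'yes' in R and W only — synapomorphy for {R, W}.
Only R, S, U, W, and Z show the derived state 'yes' for Character 2, supporting them as a clade.
Character 3 (derived state 'yes') is shared by all ingroup taxa — unites the whole ingroup.
Only R, S, and W show the derived state 'yes' for Character 4, supporting them as a clade.
Only R, S, W, and Z show the derived state 'yes' for Character 5, supporting them as a clade.
Most parsimonious ingroup topology: (((((W,R),S),Z),U),Y).
The clade {R, S, U, W, Z} is supported by Character 2: its derived state 'yes' occurs in exactly those taxa and in no other taxon (including the outgroup).

Character 2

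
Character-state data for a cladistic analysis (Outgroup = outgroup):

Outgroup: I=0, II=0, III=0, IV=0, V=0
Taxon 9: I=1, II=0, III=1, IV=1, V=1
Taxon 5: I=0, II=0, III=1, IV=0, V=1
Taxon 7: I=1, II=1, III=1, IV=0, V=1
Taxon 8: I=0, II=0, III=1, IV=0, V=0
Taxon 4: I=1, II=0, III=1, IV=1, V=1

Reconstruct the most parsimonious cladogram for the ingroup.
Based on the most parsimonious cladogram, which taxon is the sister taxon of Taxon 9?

The outgroup has state '0' for every character, so '1' is the derived state throughout.
Only Taxon 4, Taxon 7, and Taxon 9 show the derived state '1' for I, supporting them as a clade.
II (derived state '1') is unique to Taxon 7 (autapomorphy; uninformative for grouping).
All ingroup taxa share the derived state '1' for III; it defines the ingroup but does not resolve relationships within it.
IV: derived state '1' in Taxon 4 and Taxon 9 only — synapomorphy for {Taxon 4, Taxon 9}.
V: derived state '1' in Taxon 4, Taxon 5, Taxon 7, and Taxon 9 only — synapomorphy for {Taxon 4, Taxon 5, Taxon 7, Taxon 9}.
Most parsimonious ingroup topology: ((((Taxon 9,Taxon 4),Taxon 7),Taxon 5),Taxon 8).
Taxon 9 and Taxon 4 form a cherry on this tree, so they are sister taxa.

Taxon 4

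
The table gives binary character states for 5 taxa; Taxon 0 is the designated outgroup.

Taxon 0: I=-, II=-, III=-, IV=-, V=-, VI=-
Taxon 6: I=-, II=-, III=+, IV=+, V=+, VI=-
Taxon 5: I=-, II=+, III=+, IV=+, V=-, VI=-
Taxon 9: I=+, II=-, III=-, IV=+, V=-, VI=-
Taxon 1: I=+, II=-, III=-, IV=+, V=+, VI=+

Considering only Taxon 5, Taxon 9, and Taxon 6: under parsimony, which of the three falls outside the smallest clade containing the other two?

The outgroup has state '-' for every character, so '+' is the derived state throughout.
I (derived state '+') is shared by Taxon 1 and Taxon 9 — a synapomorphy uniting that clade.
II: derived state '+' in Taxon 5 only — an autapomorphy, so it tells us nothing about relationships among taxa.
III (derived state '+') is shared by Taxon 5 and Taxon 6 — a synapomorphy uniting that clade.
All ingroup taxa share the derived state '+' for IV; it defines the ingroup but does not resolve relationships within it.
V groups Taxon 1 and Taxon 6, which is incompatible with the clades supported by the remaining characters; treating it as convergent (homoplasy) costs fewer steps than any alternative tree.
VI: derived state '+' in Taxon 1 only — an autapomorphy, so it tells us nothing about relationships among taxa.
Most parsimonious ingroup topology: ((Taxon 6,Taxon 5),(Taxon 9,Taxon 1)).
Taxon 6 and Taxon 5 share a more recent common ancestor with each other than either does with Taxon 9, so Taxon 9 is the least closely related of the three.

Taxon 9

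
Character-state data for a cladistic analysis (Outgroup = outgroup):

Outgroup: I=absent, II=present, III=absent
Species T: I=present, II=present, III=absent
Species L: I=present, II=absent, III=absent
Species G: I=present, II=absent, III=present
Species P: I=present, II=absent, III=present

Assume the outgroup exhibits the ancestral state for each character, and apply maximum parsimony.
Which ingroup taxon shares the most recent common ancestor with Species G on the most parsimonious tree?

Species P

Character polarity is set by the outgroup: the derived state is whichever differs from the outgroup's state, so for II the derived state is 'absent', and for the remaining characters it is 'present'.
All ingroup taxa share the derived state 'present' for I; it defines the ingroup but does not resolve relationships within it.
II (derived state 'absent') is shared by Species G, Species L, and Species P — a synapomorphy uniting that clade.
III: derived state 'present' in Species G and Species P only — synapomorphy for {Species G, Species P}.
Most parsimonious ingroup topology: (Species T,(Species L,(Species G,Species P))).
Species G and Species P form a cherry on this tree, so they are sister taxa.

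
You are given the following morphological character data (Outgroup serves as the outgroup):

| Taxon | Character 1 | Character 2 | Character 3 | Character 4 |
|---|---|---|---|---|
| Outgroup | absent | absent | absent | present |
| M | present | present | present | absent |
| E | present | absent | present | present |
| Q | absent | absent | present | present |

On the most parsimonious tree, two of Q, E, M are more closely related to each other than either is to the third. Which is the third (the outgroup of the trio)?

Character polarity is set by the outgroup: the derived state is whichever differs from the outgroup's state, so for Character 4 the derived state is 'absent', and for the remaining characters it is 'present'.
Character 1: derived state 'present' in E and M only — synapomorphy for {E, M}.
Character 2: derived state 'present' in M only — an autapomorphy, so it tells us nothing about relationships among taxa.
Character 3 (derived state 'present') is shared by all ingroup taxa — unites the whole ingroup.
Character 4 (derived state 'absent') is unique to M (autapomorphy; uninformative for grouping).
Most parsimonious ingroup topology: ((M,E),Q).
E and M share a more recent common ancestor with each other than either does with Q, so Q is the least closely related of the three.

Q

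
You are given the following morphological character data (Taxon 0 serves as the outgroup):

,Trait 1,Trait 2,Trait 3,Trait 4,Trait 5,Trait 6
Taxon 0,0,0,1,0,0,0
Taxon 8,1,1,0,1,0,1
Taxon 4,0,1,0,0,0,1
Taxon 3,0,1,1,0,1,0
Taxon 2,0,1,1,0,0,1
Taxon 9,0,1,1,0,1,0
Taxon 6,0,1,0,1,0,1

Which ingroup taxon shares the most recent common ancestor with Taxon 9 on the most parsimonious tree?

Taxon 3

Character polarity is set by the outgroup: the derived state is whichever differs from the outgroup's state, so for Trait 3 the derived state is '0', and for the remaining characters it is '1'.
Trait 1: derived state '1' in Taxon 8 only — an autapomorphy, so it tells us nothing about relationships among taxa.
All ingroup taxa share the derived state '1' for Trait 2; it defines the ingroup but does not resolve relationships within it.
Trait 3: derived state '0' in Taxon 4, Taxon 6, and Taxon 8 only — synapomorphy for {Taxon 4, Taxon 6, Taxon 8}.
Only Taxon 6 and Taxon 8 show the derived state '1' for Trait 4, supporting them as a clade.
Trait 5 (derived state '1') is shared by Taxon 3 and Taxon 9 — a synapomorphy uniting that clade.
Only Taxon 2, Taxon 4, Taxon 6, and Taxon 8 show the derived state '1' for Trait 6, supporting them as a clade.
Most parsimonious ingroup topology: ((((Taxon 8,Taxon 6),Taxon 4),Taxon 2),(Taxon 3,Taxon 9)).
Taxon 9 and Taxon 3 form a cherry on this tree, so they are sister taxa.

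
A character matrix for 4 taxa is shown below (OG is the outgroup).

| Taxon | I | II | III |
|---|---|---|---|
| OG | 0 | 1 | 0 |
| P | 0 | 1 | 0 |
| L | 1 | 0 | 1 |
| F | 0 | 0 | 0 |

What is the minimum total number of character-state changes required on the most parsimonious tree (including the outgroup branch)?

Character polarity is set by the outgroup: the derived state is whichever differs from the outgroup's state, so for II the derived state is '0', and for the remaining characters it is '1'.
I (derived state '1') is unique to L (autapomorphy; uninformative for grouping).
II: derived state '0' in F and L only — synapomorphy for {F, L}.
III: derived state '1' in L only — an autapomorphy, so it tells us nothing about relationships among taxa.
Most parsimonious ingroup topology: (P,(L,F)).
Changes per character on this tree: I: 1; II: 1; III: 1.
Total = 3.

3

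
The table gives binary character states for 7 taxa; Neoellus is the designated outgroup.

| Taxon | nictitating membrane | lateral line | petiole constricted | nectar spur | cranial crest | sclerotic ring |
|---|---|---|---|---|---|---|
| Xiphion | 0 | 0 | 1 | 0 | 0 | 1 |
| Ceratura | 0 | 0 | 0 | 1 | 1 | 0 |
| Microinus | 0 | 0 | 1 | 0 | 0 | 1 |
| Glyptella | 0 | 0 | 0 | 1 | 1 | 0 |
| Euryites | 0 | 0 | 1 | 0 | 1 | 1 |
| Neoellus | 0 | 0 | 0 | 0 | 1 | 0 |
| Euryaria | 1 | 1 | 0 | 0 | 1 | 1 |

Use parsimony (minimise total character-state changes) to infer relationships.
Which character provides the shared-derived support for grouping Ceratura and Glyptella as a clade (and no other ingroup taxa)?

nectar spur

Character polarity is set by the outgroup: the derived state is whichever differs from the outgroup's state, so for cranial crest the derived state is '0', and for the remaining characters it is '1'.
nictitating membrane (derived state '1') is unique to Euryaria (autapomorphy; uninformative for grouping).
lateral line: derived state '1' in Euryaria only — an autapomorphy, so it tells us nothing about relationships among taxa.
Only Euryites, Microinus, and Xiphion show the derived state '1' for petiole constricted, supporting them as a clade.
nectar spur (derived state '1') is shared by Ceratura and Glyptella — a synapomorphy uniting that clade.
cranial crest: derived state '0' in Microinus and Xiphion only — synapomorphy for {Microinus, Xiphion}.
Only Euryaria, Euryites, Microinus, and Xiphion show the derived state '1' for sclerotic ring, supporting them as a clade.
Most parsimonious ingroup topology: ((Euryaria,((Microinus,Xiphion),Euryites)),(Ceratura,Glyptella)).
The clade {Ceratura, Glyptella} is supported by nectar spur: its derived state '1' occurs in exactly those taxa and in no other taxon (including the outgroup).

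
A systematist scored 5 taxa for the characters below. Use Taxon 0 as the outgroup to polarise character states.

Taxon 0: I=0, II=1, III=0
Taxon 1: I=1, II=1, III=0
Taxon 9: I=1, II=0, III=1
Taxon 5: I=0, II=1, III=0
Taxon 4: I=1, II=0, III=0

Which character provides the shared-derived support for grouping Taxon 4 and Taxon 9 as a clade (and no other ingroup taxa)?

Character polarity is set by the outgroup: the derived state is whichever differs from the outgroup's state, so for II the derived state is '0', and for the remaining characters it is '1'.
Only Taxon 1, Taxon 4, and Taxon 9 show the derived state '1' for I, supporting them as a clade.
II (derived state '0') is shared by Taxon 4 and Taxon 9 — a synapomorphy uniting that clade.
III (derived state '1') is unique to Taxon 9 (autapomorphy; uninformative for grouping).
Most parsimonious ingroup topology: ((Taxon 1,(Taxon 9,Taxon 4)),Taxon 5).
The clade {Taxon 4, Taxon 9} is supported by II: its derived state '0' occurs in exactly those taxa and in no other taxon (including the outgroup).

II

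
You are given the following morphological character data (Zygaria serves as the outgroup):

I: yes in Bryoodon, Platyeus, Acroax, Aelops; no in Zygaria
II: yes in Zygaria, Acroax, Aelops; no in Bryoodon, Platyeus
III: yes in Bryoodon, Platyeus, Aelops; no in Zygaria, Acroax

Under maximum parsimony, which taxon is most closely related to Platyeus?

Bryoodon

Character polarity is set by the outgroup: the derived state is whichever differs from the outgroup's state, so for II the derived state is 'no', and for the remaining characters it is 'yes'.
All ingroup taxa share the derived state 'yes' for I; it defines the ingroup but does not resolve relationships within it.
II (derived state 'no') is shared by Bryoodon and Platyeus — a synapomorphy uniting that clade.
Only Aelops, Bryoodon, and Platyeus show the derived state 'yes' for III, supporting them as a clade.
Most parsimonious ingroup topology: (((Bryoodon,Platyeus),Aelops),Acroax).
Platyeus and Bryoodon form a cherry on this tree, so they are sister taxa.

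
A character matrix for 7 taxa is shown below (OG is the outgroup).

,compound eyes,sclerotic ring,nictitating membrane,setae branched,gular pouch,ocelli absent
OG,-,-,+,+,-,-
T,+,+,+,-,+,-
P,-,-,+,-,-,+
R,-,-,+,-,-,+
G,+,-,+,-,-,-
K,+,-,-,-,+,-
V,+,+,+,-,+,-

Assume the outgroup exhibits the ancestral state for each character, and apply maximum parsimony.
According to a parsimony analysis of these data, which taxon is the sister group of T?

Character polarity is set by the outgroup: the derived state is whichever differs from the outgroup's state, so for nictitating membrane, setae branched the derived state is '-', and for the remaining characters it is '+'.
compound eyes: derived state '+' in G, K, T, and V only — synapomorphy for {G, K, T, V}.
sclerotic ring: derived state '+' in T and V only — synapomorphy for {T, V}.
nictitating membrane (derived state '-') is unique to K (autapomorphy; uninformative for grouping).
setae branched (derived state '-') is shared by all ingroup taxa — unites the whole ingroup.
gular pouch (derived state '+') is shared by K, T, and V — a synapomorphy uniting that clade.
Only P and R show the derived state '+' for ocelli absent, supporting them as a clade.
Most parsimonious ingroup topology: ((((T,V),K),G),(P,R)).
T and V form a cherry on this tree, so they are sister taxa.

V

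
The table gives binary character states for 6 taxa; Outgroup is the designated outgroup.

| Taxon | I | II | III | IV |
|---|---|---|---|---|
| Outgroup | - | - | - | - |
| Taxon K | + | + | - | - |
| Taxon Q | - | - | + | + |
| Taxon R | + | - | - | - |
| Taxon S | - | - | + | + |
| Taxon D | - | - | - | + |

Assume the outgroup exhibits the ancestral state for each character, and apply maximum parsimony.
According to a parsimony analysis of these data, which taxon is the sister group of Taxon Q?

The outgroup has state '-' for every character, so '+' is the derived state throughout.
I: derived state '+' in Taxon K and Taxon R only — synapomorphy for {Taxon K, Taxon R}.
II (derived state '+') is unique to Taxon K (autapomorphy; uninformative for grouping).
III: derived state '+' in Taxon Q and Taxon S only — synapomorphy for {Taxon Q, Taxon S}.
IV (derived state '+') is shared by Taxon D, Taxon Q, and Taxon S — a synapomorphy uniting that clade.
Most parsimonious ingroup topology: (((Taxon S,Taxon Q),Taxon D),(Taxon R,Taxon K)).
Taxon Q and Taxon S form a cherry on this tree, so they are sister taxa.

Taxon S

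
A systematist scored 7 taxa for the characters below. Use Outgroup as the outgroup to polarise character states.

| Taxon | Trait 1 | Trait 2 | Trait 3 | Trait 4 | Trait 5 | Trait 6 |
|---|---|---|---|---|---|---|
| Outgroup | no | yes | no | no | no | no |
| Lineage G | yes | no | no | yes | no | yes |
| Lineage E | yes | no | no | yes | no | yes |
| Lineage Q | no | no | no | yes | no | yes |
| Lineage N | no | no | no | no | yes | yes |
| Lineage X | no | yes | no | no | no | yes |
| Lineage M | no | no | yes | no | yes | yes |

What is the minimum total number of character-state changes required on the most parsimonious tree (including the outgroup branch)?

Character polarity is set by the outgroup: the derived state is whichever differs from the outgroup's state, so for Trait 2 the derived state is 'no', and for the remaining characters it is 'yes'.
Only Lineage E and Lineage G show the derived state 'yes' for Trait 1, supporting them as a clade.
Only Lineage E, Lineage G, Lineage M, Lineage N, and Lineage Q show the derived state 'no' for Trait 2, supporting them as a clade.
Trait 3: derived state 'yes' in Lineage M only — an autapomorphy, so it tells us nothing about relationships among taxa.
Only Lineage E, Lineage G, and Lineage Q show the derived state 'yes' for Trait 4, supporting them as a clade.
Trait 5 (derived state 'yes') is shared by Lineage M and Lineage N — a synapomorphy uniting that clade.
Trait 6 (derived state 'yes') is shared by all ingroup taxa — unites the whole ingroup.
Most parsimonious ingroup topology: ((((Lineage G,Lineage E),Lineage Q),(Lineage N,Lineage M)),Lineage X).
Changes per character on this tree: Trait 1: 1; Trait 2: 1; Trait 3: 1; Trait 4: 1; Trait 5: 1; Trait 6: 1.
Total = 6.

6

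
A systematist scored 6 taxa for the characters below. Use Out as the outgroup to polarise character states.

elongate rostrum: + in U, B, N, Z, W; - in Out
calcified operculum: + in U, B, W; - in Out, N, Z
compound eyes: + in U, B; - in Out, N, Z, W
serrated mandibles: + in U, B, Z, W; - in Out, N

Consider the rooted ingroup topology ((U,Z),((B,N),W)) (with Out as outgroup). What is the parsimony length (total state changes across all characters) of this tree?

Map each character onto ((U,Z),((B,N),W)) (rooted by Out) and count the minimum state changes it requires (Fitch parsimony):
elongate rostrum: 1; calcified operculum: 3; compound eyes: 2; serrated mandibles: 2.
Total tree length = 8.

8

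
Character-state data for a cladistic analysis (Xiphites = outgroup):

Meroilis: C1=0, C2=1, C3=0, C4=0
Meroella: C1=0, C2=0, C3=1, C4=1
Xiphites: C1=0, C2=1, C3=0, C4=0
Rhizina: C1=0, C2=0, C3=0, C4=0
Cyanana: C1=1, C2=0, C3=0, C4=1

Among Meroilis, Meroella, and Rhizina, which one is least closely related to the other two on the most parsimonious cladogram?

Character polarity is set by the outgroup: the derived state is whichever differs from the outgroup's state, so for C2 the derived state is '0', and for the remaining characters it is '1'.
C1 (derived state '1') is unique to Cyanana (autapomorphy; uninformative for grouping).
C2: derived state '0' in Cyanana, Meroella, and Rhizina only — synapomorphy for {Cyanana, Meroella, Rhizina}.
C3 (derived state '1') is unique to Meroella (autapomorphy; uninformative for grouping).
C4: derived state '1' in Cyanana and Meroella only — synapomorphy for {Cyanana, Meroella}.
Most parsimonious ingroup topology: (Meroilis,(Rhizina,(Cyanana,Meroella))).
Meroella and Rhizina share a more recent common ancestor with each other than either does with Meroilis, so Meroilis is the least closely related of the three.

Meroilis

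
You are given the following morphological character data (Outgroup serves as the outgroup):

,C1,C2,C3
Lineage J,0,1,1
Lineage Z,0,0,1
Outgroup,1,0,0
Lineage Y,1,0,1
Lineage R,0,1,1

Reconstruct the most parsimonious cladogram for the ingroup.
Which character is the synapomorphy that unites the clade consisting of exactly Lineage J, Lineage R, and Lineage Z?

Character polarity is set by the outgroup: the derived state is whichever differs from the outgroup's state, so for C1 the derived state is '0', and for the remaining characters it is '1'.
Only Lineage J, Lineage R, and Lineage Z show the derived state '0' for C1, supporting them as a clade.
C2 (derived state '1') is shared by Lineage J and Lineage R — a synapomorphy uniting that clade.
All ingroup taxa share the derived state '1' for C3; it defines the ingroup but does not resolve relationships within it.
Most parsimonious ingroup topology: (((Lineage J,Lineage R),Lineage Z),Lineage Y).
The clade {Lineage J, Lineage R, Lineage Z} is supported by C1: its derived state '0' occurs in exactly those taxa and in no other taxon (including the outgroup).

C1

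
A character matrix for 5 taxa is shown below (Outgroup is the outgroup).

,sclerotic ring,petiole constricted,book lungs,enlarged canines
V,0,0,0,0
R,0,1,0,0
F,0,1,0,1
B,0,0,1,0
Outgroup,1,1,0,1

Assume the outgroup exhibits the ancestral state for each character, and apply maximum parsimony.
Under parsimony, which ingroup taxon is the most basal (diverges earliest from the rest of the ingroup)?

F

Character polarity is set by the outgroup: the derived state is whichever differs from the outgroup's state, so for sclerotic ring, petiole constricted, enlarged canines the derived state is '0', and for the remaining characters it is '1'.
sclerotic ring (derived state '0') is shared by all ingroup taxa — unites the whole ingroup.
Only B and V show the derived state '0' for petiole constricted, supporting them as a clade.
book lungs (derived state '1') is unique to B (autapomorphy; uninformative for grouping).
enlarged canines: derived state '0' in B, R, and V only — synapomorphy for {B, R, V}.
Most parsimonious ingroup topology: ((R,(B,V)),F).
F is sister to the clade containing all other ingroup taxa, so it is the earliest-diverging (most basal) ingroup lineage.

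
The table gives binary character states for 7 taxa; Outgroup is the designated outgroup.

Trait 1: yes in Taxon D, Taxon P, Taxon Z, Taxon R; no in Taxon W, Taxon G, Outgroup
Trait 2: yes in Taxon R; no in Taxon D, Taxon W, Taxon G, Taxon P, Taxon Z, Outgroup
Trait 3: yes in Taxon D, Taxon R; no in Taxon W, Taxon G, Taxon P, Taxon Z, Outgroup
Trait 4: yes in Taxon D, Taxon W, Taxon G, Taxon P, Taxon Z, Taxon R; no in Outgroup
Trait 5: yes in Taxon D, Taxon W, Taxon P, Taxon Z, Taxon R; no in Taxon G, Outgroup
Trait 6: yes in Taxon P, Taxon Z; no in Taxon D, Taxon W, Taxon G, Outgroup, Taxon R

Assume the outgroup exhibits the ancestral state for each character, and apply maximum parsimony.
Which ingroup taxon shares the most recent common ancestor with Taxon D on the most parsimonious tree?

Taxon R

The outgroup has state 'no' for every character, so 'yes' is the derived state throughout.
Trait 1 (derived state 'yes') is shared by Taxon D, Taxon P, Taxon R, and Taxon Z — a synapomorphy uniting that clade.
Trait 2 (derived state 'yes') is unique to Taxon R (autapomorphy; uninformative for grouping).
Trait 3 (derived state 'yes') is shared by Taxon D and Taxon R — a synapomorphy uniting that clade.
Trait 4 (derived state 'yes') is shared by all ingroup taxa — unites the whole ingroup.
Only Taxon D, Taxon P, Taxon R, Taxon W, and Taxon Z show the derived state 'yes' for Trait 5, supporting them as a clade.
Trait 6 (derived state 'yes') is shared by Taxon P and Taxon Z — a synapomorphy uniting that clade.
Most parsimonious ingroup topology: ((((Taxon Z,Taxon P),(Taxon D,Taxon R)),Taxon W),Taxon G).
Taxon D and Taxon R form a cherry on this tree, so they are sister taxa.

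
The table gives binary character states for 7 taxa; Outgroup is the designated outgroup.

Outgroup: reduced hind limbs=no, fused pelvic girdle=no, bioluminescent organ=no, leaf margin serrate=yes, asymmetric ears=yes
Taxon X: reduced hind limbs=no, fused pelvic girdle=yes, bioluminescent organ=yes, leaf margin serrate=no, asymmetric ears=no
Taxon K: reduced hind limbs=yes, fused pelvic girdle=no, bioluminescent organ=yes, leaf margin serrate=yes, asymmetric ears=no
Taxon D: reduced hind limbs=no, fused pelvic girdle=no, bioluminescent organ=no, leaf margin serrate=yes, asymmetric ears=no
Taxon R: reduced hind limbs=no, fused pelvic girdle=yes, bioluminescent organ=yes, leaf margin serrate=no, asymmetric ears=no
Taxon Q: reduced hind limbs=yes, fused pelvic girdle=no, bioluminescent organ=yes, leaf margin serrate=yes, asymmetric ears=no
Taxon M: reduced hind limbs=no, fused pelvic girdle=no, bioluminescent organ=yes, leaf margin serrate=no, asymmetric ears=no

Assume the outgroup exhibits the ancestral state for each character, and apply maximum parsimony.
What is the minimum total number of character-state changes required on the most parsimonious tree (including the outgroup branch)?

Character polarity is set by the outgroup: the derived state is whichever differs from the outgroup's state, so for leaf margin serrate, asymmetric ears the derived state is 'no', and for the remaining characters it is 'yes'.
Only Taxon K and Taxon Q show the derived state 'yes' for reduced hind limbs, supporting them as a clade.
fused pelvic girdle: derived state 'yes' in Taxon R and Taxon X only — synapomorphy for {Taxon R, Taxon X}.
bioluminescent organ: derived state 'yes' in Taxon K, Taxon M, Taxon Q, Taxon R, and Taxon X only — synapomorphy for {Taxon K, Taxon M, Taxon Q, Taxon R, Taxon X}.
leaf margin serrate (derived state 'no') is shared by Taxon M, Taxon R, and Taxon X — a synapomorphy uniting that clade.
asymmetric ears (derived state 'no') is shared by all ingroup taxa — unites the whole ingroup.
Most parsimonious ingroup topology: ((((Taxon X,Taxon R),Taxon M),(Taxon K,Taxon Q)),Taxon D).
Changes per character on this tree: reduced hind limbs: 1; fused pelvic girdle: 1; bioluminescent organ: 1; leaf margin serrate: 1; asymmetric ears: 1.
Total = 5.

5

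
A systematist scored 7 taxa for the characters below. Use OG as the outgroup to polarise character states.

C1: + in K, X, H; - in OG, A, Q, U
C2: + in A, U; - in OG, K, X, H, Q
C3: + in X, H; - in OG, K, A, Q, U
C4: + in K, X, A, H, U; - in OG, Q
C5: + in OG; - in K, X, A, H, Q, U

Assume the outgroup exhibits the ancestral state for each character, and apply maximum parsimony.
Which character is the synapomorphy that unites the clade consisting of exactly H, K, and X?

Character polarity is set by the outgroup: the derived state is whichever differs from the outgroup's state, so for C5 the derived state is '-', and for the remaining characters it is '+'.
Only H, K, and X show the derived state '+' for C1, supporting them as a clade.
Only A and U show the derived state '+' for C2, supporting them as a clade.
C3: derived state '+' in H and X only — synapomorphy for {H, X}.
Only A, H, K, U, and X show the derived state '+' for C4, supporting them as a clade.
C5 (derived state '-') is shared by all ingroup taxa — unites the whole ingroup.
Most parsimonious ingroup topology: (Q,((A,U),((H,X),K))).
The clade {H, K, X} is supported by C1: its derived state '+' occurs in exactly those taxa and in no other taxon (including the outgroup).

C1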